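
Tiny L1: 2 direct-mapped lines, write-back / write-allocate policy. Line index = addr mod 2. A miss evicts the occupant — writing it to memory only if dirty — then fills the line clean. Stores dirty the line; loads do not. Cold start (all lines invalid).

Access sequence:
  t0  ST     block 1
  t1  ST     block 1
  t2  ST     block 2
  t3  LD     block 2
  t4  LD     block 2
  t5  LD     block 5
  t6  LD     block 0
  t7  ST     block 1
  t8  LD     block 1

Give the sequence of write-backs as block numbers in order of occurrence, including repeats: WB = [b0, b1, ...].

  0 | W B1 → L1 miss [D]
  1 | W B1 → L1 hit [D]
  2 | W B2 → L0 miss [D]
  3 | R B2 → L0 hit [D]
  4 | R B2 → L0 hit [D]
  5 | R B5 → L1 miss wb→B1 [-]
  6 | R B0 → L0 miss wb→B2 [-]
  7 | W B1 → L1 miss [D]
  8 | R B1 → L1 hit [D]

WB = [1, 2]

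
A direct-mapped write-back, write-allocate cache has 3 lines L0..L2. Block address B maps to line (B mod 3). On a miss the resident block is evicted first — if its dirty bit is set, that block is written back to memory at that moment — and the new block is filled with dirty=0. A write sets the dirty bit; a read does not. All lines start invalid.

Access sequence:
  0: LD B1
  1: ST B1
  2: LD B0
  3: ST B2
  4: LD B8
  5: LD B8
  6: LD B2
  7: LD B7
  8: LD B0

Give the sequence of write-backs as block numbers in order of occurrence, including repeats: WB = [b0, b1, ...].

WB = [2, 1]

0: R B1 → L1 miss [-]
1: W B1 → L1 hit [D]
2: R B0 → L0 miss [-]
3: W B2 → L2 miss [D]
4: R B8 → L2 miss wb→B2 [-]
5: R B8 → L2 hit [-]
6: R B2 → L2 miss [-]
7: R B7 → L1 miss wb→B1 [-]
8: R B0 → L0 hit [-]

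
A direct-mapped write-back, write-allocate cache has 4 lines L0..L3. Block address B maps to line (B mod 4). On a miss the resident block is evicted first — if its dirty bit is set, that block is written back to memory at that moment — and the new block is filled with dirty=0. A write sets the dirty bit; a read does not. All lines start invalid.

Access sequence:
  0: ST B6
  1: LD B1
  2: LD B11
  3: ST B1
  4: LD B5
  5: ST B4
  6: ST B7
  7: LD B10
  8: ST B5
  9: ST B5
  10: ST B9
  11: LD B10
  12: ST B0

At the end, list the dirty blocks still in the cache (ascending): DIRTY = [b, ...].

DIRTY = [0, 7, 9]

0: W B6 -> L2 miss  d=D]
1: R B1 -> L1 miss  d=-]
2: R B11 -> L3 miss  d=-]
3: W B1 -> L1 hit  d=D]
4: R B5 -> L1 miss wb->B1  d=-]
5: W B4 -> L0 miss  d=D]
6: W B7 -> L3 miss  d=D]
7: R B10 -> L2 miss wb->B6  d=-]
8: W B5 -> L1 hit  d=D]
9: W B5 -> L1 hit  d=D]
10: W B9 -> L1 miss wb->B5  d=D]
11: R B10 -> L2 hit  d=-]
12: W B0 -> L0 miss wb->B4  d=D]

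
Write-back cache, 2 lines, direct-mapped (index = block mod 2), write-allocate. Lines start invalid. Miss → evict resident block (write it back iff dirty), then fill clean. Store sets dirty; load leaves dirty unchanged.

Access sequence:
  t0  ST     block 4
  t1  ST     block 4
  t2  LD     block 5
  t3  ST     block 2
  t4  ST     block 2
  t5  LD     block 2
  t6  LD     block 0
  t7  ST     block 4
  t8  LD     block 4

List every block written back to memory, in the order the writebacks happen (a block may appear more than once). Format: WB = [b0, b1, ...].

WB = [4, 2]

  0 | W B4 → L0 miss [D]
  1 | W B4 → L0 hit [D]
  2 | R B5 → L1 miss [-]
  3 | W B2 → L0 miss wb→B4 [D]
  4 | W B2 → L0 hit [D]
  5 | R B2 → L0 hit [D]
  6 | R B0 → L0 miss wb→B2 [-]
  7 | W B4 → L0 miss [D]
  8 | R B4 → L0 hit [D]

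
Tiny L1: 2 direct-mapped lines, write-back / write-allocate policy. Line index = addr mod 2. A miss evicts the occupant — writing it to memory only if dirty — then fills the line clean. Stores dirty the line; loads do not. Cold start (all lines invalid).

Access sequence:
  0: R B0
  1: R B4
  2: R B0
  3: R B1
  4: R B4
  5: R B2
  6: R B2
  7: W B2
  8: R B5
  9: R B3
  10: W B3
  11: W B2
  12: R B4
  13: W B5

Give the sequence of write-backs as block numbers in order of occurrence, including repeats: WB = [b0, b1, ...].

0: R B0 -> L0 miss  d=-]
1: R B4 -> L0 miss  d=-]
2: R B0 -> L0 miss  d=-]
3: R B1 -> L1 miss  d=-]
4: R B4 -> L0 miss  d=-]
5: R B2 -> L0 miss  d=-]
6: R B2 -> L0 hit  d=-]
7: W B2 -> L0 hit  d=D]
8: R B5 -> L1 miss  d=-]
9: R B3 -> L1 miss  d=-]
10: W B3 -> L1 hit  d=D]
11: W B2 -> L0 hit  d=D]
12: R B4 -> L0 miss wb->B2  d=-]
13: W B5 -> L1 miss wb->B3  d=D]

WB = [2, 3]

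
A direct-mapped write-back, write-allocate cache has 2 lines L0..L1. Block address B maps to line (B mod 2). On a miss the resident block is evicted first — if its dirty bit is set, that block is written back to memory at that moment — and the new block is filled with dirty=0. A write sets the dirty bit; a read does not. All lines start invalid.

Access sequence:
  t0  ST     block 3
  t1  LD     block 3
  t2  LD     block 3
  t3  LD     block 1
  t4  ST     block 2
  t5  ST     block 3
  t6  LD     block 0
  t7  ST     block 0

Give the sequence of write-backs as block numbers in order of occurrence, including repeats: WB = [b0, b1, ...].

WB = [3, 2]

0: W B3 → L1 miss [D]
1: R B3 → L1 hit [D]
2: R B3 → L1 hit [D]
3: R B1 → L1 miss wb→B3 [-]
4: W B2 → L0 miss [D]
5: W B3 → L1 miss [D]
6: R B0 → L0 miss wb→B2 [-]
7: W B0 → L0 hit [D]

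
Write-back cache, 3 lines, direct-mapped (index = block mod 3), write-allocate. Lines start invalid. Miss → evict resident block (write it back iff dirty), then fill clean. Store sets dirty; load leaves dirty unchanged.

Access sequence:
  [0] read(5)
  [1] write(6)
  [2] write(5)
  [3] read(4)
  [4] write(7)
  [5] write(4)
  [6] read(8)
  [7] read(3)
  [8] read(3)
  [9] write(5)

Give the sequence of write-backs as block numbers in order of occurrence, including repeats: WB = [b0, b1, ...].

WB = [7, 5, 6]

0: R B5 -> L2 miss  d=-]
1: W B6 -> L0 miss  d=D]
2: W B5 -> L2 hit  d=D]
3: R B4 -> L1 miss  d=-]
4: W B7 -> L1 miss  d=D]
5: W B4 -> L1 miss wb->B7  d=D]
6: R B8 -> L2 miss wb->B5  d=-]
7: R B3 -> L0 miss wb->B6  d=-]
8: R B3 -> L0 hit  d=-]
9: W B5 -> L2 miss  d=D]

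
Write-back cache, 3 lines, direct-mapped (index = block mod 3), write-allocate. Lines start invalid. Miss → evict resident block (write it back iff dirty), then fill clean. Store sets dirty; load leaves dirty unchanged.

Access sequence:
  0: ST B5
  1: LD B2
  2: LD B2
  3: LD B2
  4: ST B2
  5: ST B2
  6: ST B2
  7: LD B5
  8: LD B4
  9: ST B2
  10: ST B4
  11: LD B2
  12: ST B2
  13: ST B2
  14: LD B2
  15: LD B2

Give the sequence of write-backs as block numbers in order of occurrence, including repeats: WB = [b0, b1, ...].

WB = [5, 2]

0: W B5 -> L2 miss  d=D]
1: R B2 -> L2 miss wb->B5  d=-]
2: R B2 -> L2 hit  d=-]
3: R B2 -> L2 hit  d=-]
4: W B2 -> L2 hit  d=D]
5: W B2 -> L2 hit  d=D]
6: W B2 -> L2 hit  d=D]
7: R B5 -> L2 miss wb->B2  d=-]
8: R B4 -> L1 miss  d=-]
9: W B2 -> L2 miss  d=D]
10: W B4 -> L1 hit  d=D]
11: R B2 -> L2 hit  d=D]
12: W B2 -> L2 hit  d=D]
13: W B2 -> L2 hit  d=D]
14: R B2 -> L2 hit  d=D]
15: R B2 -> L2 hit  d=D]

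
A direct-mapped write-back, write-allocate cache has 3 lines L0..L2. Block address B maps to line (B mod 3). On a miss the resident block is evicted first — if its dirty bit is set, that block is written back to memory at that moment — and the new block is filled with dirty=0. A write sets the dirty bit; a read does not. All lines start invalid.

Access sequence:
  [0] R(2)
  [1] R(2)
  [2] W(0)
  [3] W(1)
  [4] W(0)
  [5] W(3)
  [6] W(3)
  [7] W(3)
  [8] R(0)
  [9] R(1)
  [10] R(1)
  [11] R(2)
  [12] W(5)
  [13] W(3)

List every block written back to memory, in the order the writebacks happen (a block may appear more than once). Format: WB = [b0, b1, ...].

WB = [0, 3]

0: R B2 → L2 miss [-]
1: R B2 → L2 hit [-]
2: W B0 → L0 miss [D]
3: W B1 → L1 miss [D]
4: W B0 → L0 hit [D]
5: W B3 → L0 miss wb→B0 [D]
6: W B3 → L0 hit [D]
7: W B3 → L0 hit [D]
8: R B0 → L0 miss wb→B3 [-]
9: R B1 → L1 hit [D]
10: R B1 → L1 hit [D]
11: R B2 → L2 hit [-]
12: W B5 → L2 miss [D]
13: W B3 → L0 miss [D]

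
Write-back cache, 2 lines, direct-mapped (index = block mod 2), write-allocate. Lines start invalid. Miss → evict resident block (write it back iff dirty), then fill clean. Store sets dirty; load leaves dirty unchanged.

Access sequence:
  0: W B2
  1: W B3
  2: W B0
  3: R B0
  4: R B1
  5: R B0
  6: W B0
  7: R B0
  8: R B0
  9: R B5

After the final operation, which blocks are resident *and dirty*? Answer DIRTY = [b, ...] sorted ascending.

0: W B2 -> L0 miss  d=D]
1: W B3 -> L1 miss  d=D]
2: W B0 -> L0 miss wb->B2  d=D]
3: R B0 -> L0 hit  d=D]
4: R B1 -> L1 miss wb->B3  d=-]
5: R B0 -> L0 hit  d=D]
6: W B0 -> L0 hit  d=D]
7: R B0 -> L0 hit  d=D]
8: R B0 -> L0 hit  d=D]
9: R B5 -> L1 miss  d=-]

DIRTY = [0]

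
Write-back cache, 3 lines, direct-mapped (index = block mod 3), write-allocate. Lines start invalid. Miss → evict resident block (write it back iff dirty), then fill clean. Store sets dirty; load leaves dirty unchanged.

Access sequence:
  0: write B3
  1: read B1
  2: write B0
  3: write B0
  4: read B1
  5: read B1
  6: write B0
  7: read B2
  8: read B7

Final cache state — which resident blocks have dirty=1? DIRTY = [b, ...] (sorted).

DIRTY = [0]

  0 | W B3 → L0 miss [D]
  1 | R B1 → L1 miss [-]
  2 | W B0 → L0 miss wb→B3 [D]
  3 | W B0 → L0 hit [D]
  4 | R B1 → L1 hit [-]
  5 | R B1 → L1 hit [-]
  6 | W B0 → L0 hit [D]
  7 | R B2 → L2 miss [-]
  8 | R B7 → L1 miss [-]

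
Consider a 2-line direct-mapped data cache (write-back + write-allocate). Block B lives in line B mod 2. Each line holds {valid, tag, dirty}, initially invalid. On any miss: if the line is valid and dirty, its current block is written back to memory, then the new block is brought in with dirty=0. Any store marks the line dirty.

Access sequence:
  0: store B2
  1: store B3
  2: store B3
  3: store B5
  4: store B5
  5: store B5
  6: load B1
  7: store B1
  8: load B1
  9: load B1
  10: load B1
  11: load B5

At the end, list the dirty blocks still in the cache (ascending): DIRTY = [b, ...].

DIRTY = [2]

0: W B2 → L0 miss [D]
1: W B3 → L1 miss [D]
2: W B3 → L1 hit [D]
3: W B5 → L1 miss wb→B3 [D]
4: W B5 → L1 hit [D]
5: W B5 → L1 hit [D]
6: R B1 → L1 miss wb→B5 [-]
7: W B1 → L1 hit [D]
8: R B1 → L1 hit [D]
9: R B1 → L1 hit [D]
10: R B1 → L1 hit [D]
11: R B5 → L1 miss wb→B1 [-]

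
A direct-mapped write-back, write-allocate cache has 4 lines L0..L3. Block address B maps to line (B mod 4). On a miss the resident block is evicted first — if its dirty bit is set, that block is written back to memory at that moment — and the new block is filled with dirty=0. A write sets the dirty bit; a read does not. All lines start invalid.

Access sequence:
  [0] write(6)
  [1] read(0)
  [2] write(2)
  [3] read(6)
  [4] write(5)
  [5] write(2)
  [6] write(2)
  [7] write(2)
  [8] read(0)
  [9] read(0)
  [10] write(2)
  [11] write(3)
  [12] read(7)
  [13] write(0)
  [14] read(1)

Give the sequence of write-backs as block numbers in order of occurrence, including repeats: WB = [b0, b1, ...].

0: W B6 -> L2 miss  d=D]
1: R B0 -> L0 miss  d=-]
2: W B2 -> L2 miss wb->B6  d=D]
3: R B6 -> L2 miss wb->B2  d=-]
4: W B5 -> L1 miss  d=D]
5: W B2 -> L2 miss  d=D]
6: W B2 -> L2 hit  d=D]
7: W B2 -> L2 hit  d=D]
8: R B0 -> L0 hit  d=-]
9: R B0 -> L0 hit  d=-]
10: W B2 -> L2 hit  d=D]
11: W B3 -> L3 miss  d=D]
12: R B7 -> L3 miss wb->B3  d=-]
13: W B0 -> L0 hit  d=D]
14: R B1 -> L1 miss wb->B5  d=-]

WB = [6, 2, 3, 5]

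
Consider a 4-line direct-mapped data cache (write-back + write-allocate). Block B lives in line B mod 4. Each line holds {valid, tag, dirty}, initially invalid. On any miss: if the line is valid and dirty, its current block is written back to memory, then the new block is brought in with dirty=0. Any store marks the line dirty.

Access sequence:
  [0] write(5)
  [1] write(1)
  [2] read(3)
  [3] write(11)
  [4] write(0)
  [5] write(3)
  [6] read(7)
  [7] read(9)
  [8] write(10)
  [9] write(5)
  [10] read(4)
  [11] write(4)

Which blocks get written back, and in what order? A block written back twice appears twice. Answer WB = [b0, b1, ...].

WB = [5, 11, 3, 1, 0]

0: W B5 -> L1 miss  d=D]
1: W B1 -> L1 miss wb->B5  d=D]
2: R B3 -> L3 miss  d=-]
3: W B11 -> L3 miss  d=D]
4: W B0 -> L0 miss  d=D]
5: W B3 -> L3 miss wb->B11  d=D]
6: R B7 -> L3 miss wb->B3  d=-]
7: R B9 -> L1 miss wb->B1  d=-]
8: W B10 -> L2 miss  d=D]
9: W B5 -> L1 miss  d=D]
10: R B4 -> L0 miss wb->B0  d=-]
11: W B4 -> L0 hit  d=D]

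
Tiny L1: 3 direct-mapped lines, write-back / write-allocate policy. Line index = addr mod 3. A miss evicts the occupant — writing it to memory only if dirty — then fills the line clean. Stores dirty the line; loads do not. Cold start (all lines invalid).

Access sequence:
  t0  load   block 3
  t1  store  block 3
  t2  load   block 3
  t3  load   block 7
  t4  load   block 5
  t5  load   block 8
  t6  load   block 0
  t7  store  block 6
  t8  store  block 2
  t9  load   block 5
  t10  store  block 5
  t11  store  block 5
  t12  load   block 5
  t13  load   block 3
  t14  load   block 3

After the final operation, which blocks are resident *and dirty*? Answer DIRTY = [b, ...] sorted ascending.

  0 | R B3 → L0 miss [-]
  1 | W B3 → L0 hit [D]
  2 | R B3 → L0 hit [D]
  3 | R B7 → L1 miss [-]
  4 | R B5 → L2 miss [-]
  5 | R B8 → L2 miss [-]
  6 | R B0 → L0 miss wb→B3 [-]
  7 | W B6 → L0 miss [D]
  8 | W B2 → L2 miss [D]
  9 | R B5 → L2 miss wb→B2 [-]
  10 | W B5 → L2 hit [D]
  11 | W B5 → L2 hit [D]
  12 | R B5 → L2 hit [D]
  13 | R B3 → L0 miss wb→B6 [-]
  14 | R B3 → L0 hit [-]

DIRTY = [5]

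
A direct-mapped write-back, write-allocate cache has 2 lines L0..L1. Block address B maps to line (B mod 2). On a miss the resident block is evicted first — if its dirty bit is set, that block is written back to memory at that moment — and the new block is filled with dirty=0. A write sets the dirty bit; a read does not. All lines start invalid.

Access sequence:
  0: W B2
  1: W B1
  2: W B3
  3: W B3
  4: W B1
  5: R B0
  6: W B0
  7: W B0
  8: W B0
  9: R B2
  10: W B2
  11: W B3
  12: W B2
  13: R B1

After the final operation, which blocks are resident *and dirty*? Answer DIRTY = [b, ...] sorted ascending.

0: W B2 → L0 miss [D]
1: W B1 → L1 miss [D]
2: W B3 → L1 miss wb→B1 [D]
3: W B3 → L1 hit [D]
4: W B1 → L1 miss wb→B3 [D]
5: R B0 → L0 miss wb→B2 [-]
6: W B0 → L0 hit [D]
7: W B0 → L0 hit [D]
8: W B0 → L0 hit [D]
9: R B2 → L0 miss wb→B0 [-]
10: W B2 → L0 hit [D]
11: W B3 → L1 miss wb→B1 [D]
12: W B2 → L0 hit [D]
13: R B1 → L1 miss wb→B3 [-]

DIRTY = [2]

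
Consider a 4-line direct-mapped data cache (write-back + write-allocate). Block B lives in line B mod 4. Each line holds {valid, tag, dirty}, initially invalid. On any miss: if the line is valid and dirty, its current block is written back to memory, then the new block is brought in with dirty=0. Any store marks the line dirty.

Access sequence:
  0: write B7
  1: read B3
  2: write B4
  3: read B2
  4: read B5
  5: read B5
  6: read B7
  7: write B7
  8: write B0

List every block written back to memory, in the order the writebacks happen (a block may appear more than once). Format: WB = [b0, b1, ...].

WB = [7, 4]

0: W B7 → L3 miss [D]
1: R B3 → L3 miss wb→B7 [-]
2: W B4 → L0 miss [D]
3: R B2 → L2 miss [-]
4: R B5 → L1 miss [-]
5: R B5 → L1 hit [-]
6: R B7 → L3 miss [-]
7: W B7 → L3 hit [D]
8: W B0 → L0 miss wb→B4 [D]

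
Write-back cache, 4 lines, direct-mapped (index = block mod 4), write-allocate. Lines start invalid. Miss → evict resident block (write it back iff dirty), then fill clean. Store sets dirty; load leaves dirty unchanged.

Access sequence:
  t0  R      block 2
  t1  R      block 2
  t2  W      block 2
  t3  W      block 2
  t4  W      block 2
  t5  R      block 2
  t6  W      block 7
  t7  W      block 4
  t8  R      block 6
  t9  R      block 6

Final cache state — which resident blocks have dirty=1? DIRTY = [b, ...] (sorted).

DIRTY = [4, 7]

0: R B2 -> L2 miss  d=-]
1: R B2 -> L2 hit  d=-]
2: W B2 -> L2 hit  d=D]
3: W B2 -> L2 hit  d=D]
4: W B2 -> L2 hit  d=D]
5: R B2 -> L2 hit  d=D]
6: W B7 -> L3 miss  d=D]
7: W B4 -> L0 miss  d=D]
8: R B6 -> L2 miss wb->B2  d=-]
9: R B6 -> L2 hit  d=-]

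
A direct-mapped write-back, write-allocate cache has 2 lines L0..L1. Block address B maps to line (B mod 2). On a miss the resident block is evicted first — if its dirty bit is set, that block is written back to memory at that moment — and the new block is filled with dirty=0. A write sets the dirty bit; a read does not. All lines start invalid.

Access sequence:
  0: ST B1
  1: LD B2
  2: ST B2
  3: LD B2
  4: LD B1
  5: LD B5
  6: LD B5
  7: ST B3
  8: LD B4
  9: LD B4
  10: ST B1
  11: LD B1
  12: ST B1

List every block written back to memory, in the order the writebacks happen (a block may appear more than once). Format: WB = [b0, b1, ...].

  0 | W B1 → L1 miss [D]
  1 | R B2 → L0 miss [-]
  2 | W B2 → L0 hit [D]
  3 | R B2 → L0 hit [D]
  4 | R B1 → L1 hit [D]
  5 | R B5 → L1 miss wb→B1 [-]
  6 | R B5 → L1 hit [-]
  7 | W B3 → L1 miss [D]
  8 | R B4 → L0 miss wb→B2 [-]
  9 | R B4 → L0 hit [-]
  10 | W B1 → L1 miss wb→B3 [D]
  11 | R B1 → L1 hit [D]
  12 | W B1 → L1 hit [D]

WB = [1, 2, 3]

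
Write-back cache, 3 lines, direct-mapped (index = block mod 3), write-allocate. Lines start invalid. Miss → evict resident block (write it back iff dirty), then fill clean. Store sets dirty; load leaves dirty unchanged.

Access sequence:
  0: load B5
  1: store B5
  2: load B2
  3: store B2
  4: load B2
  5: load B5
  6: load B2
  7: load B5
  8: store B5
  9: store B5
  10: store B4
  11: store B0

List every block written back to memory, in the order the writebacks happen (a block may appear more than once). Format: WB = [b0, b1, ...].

0: R B5 -> L2 miss  d=-]
1: W B5 -> L2 hit  d=D]
2: R B2 -> L2 miss wb->B5  d=-]
3: W B2 -> L2 hit  d=D]
4: R B2 -> L2 hit  d=D]
5: R B5 -> L2 miss wb->B2  d=-]
6: R B2 -> L2 miss  d=-]
7: R B5 -> L2 miss  d=-]
8: W B5 -> L2 hit  d=D]
9: W B5 -> L2 hit  d=D]
10: W B4 -> L1 miss  d=D]
11: W B0 -> L0 miss  d=D]

WB = [5, 2]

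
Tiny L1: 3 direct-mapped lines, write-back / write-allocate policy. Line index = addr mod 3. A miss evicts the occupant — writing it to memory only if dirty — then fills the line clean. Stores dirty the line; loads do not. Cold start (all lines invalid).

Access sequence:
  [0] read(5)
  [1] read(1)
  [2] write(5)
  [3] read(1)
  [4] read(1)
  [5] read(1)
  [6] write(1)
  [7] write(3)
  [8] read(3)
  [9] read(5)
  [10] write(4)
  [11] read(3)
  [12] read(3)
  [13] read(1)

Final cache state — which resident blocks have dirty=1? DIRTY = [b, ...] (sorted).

DIRTY = [3, 5]

0: R B5 → L2 miss [-]
1: R B1 → L1 miss [-]
2: W B5 → L2 hit [D]
3: R B1 → L1 hit [-]
4: R B1 → L1 hit [-]
5: R B1 → L1 hit [-]
6: W B1 → L1 hit [D]
7: W B3 → L0 miss [D]
8: R B3 → L0 hit [D]
9: R B5 → L2 hit [D]
10: W B4 → L1 miss wb→B1 [D]
11: R B3 → L0 hit [D]
12: R B3 → L0 hit [D]
13: R B1 → L1 miss wb→B4 [-]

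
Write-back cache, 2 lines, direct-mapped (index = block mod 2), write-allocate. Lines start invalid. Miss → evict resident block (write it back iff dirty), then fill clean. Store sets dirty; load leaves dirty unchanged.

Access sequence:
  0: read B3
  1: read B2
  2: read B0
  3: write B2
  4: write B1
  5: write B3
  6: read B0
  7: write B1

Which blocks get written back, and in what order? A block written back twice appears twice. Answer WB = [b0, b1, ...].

WB = [1, 2, 3]

0: R B3 → L1 miss [-]
1: R B2 → L0 miss [-]
2: R B0 → L0 miss [-]
3: W B2 → L0 miss [D]
4: W B1 → L1 miss [D]
5: W B3 → L1 miss wb→B1 [D]
6: R B0 → L0 miss wb→B2 [-]
7: W B1 → L1 miss wb→B3 [D]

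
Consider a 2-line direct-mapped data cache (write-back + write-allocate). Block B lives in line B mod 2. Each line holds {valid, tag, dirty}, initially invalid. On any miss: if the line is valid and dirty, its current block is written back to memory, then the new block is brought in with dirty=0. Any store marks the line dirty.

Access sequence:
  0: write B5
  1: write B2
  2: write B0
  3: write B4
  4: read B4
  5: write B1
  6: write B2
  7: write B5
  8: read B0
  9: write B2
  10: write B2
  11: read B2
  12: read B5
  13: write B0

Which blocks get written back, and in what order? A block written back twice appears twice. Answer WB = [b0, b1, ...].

0: W B5 → L1 miss [D]
1: W B2 → L0 miss [D]
2: W B0 → L0 miss wb→B2 [D]
3: W B4 → L0 miss wb→B0 [D]
4: R B4 → L0 hit [D]
5: W B1 → L1 miss wb→B5 [D]
6: W B2 → L0 miss wb→B4 [D]
7: W B5 → L1 miss wb→B1 [D]
8: R B0 → L0 miss wb→B2 [-]
9: W B2 → L0 miss [D]
10: W B2 → L0 hit [D]
11: R B2 → L0 hit [D]
12: R B5 → L1 hit [D]
13: W B0 → L0 miss wb→B2 [D]

WB = [2, 0, 5, 4, 1, 2, 2]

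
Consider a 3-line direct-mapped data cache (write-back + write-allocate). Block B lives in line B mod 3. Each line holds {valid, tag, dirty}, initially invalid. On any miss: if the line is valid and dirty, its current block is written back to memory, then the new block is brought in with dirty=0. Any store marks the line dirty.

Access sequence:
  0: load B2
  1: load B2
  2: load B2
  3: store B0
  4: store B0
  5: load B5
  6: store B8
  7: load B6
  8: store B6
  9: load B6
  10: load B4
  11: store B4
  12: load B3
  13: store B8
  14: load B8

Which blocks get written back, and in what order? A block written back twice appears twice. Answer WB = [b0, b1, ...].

  0 | R B2 → L2 miss [-]
  1 | R B2 → L2 hit [-]
  2 | R B2 → L2 hit [-]
  3 | W B0 → L0 miss [D]
  4 | W B0 → L0 hit [D]
  5 | R B5 → L2 miss [-]
  6 | W B8 → L2 miss [D]
  7 | R B6 → L0 miss wb→B0 [-]
  8 | W B6 → L0 hit [D]
  9 | R B6 → L0 hit [D]
  10 | R B4 → L1 miss [-]
  11 | W B4 → L1 hit [D]
  12 | R B3 → L0 miss wb→B6 [-]
  13 | W B8 → L2 hit [D]
  14 | R B8 → L2 hit [D]

WB = [0, 6]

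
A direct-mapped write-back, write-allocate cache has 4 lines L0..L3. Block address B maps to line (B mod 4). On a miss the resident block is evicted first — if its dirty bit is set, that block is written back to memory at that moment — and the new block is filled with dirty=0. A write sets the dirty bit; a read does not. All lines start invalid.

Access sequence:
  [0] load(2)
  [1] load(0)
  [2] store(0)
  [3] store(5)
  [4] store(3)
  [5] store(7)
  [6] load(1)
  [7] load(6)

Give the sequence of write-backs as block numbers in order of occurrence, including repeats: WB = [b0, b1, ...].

0: R B2 -> L2 miss  d=-]
1: R B0 -> L0 miss  d=-]
2: W B0 -> L0 hit  d=D]
3: W B5 -> L1 miss  d=D]
4: W B3 -> L3 miss  d=D]
5: W B7 -> L3 miss wb->B3  d=D]
6: R B1 -> L1 miss wb->B5  d=-]
7: R B6 -> L2 miss  d=-]

WB = [3, 5]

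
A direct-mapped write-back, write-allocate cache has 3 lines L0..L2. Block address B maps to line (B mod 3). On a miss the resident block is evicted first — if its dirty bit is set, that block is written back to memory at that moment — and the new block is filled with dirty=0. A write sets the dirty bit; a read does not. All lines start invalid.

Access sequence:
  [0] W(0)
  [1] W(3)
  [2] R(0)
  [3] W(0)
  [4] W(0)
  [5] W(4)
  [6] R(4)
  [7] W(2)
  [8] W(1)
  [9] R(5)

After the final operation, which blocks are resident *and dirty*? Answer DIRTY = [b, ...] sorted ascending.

0: W B0 → L0 miss [D]
1: W B3 → L0 miss wb→B0 [D]
2: R B0 → L0 miss wb→B3 [-]
3: W B0 → L0 hit [D]
4: W B0 → L0 hit [D]
5: W B4 → L1 miss [D]
6: R B4 → L1 hit [D]
7: W B2 → L2 miss [D]
8: W B1 → L1 miss wb→B4 [D]
9: R B5 → L2 miss wb→B2 [-]

DIRTY = [0, 1]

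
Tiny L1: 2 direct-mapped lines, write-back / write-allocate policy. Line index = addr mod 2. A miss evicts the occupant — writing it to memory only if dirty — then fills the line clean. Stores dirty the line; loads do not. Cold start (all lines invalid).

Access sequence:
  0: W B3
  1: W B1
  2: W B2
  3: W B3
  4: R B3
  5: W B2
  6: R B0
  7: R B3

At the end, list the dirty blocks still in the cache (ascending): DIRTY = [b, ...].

  0 | W B3 → L1 miss [D]
  1 | W B1 → L1 miss wb→B3 [D]
  2 | W B2 → L0 miss [D]
  3 | W B3 → L1 miss wb→B1 [D]
  4 | R B3 → L1 hit [D]
  5 | W B2 → L0 hit [D]
  6 | R B0 → L0 miss wb→B2 [-]
  7 | R B3 → L1 hit [D]

DIRTY = [3]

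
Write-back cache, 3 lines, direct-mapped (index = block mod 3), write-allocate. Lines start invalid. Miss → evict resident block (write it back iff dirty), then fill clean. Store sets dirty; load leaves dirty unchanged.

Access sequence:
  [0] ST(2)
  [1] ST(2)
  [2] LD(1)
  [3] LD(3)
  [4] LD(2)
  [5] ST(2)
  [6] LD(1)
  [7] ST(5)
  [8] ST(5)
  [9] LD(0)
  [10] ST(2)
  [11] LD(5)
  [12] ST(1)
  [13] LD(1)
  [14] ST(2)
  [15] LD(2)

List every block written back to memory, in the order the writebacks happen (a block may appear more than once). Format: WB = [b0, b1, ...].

0: W B2 → L2 miss [D]
1: W B2 → L2 hit [D]
2: R B1 → L1 miss [-]
3: R B3 → L0 miss [-]
4: R B2 → L2 hit [D]
5: W B2 → L2 hit [D]
6: R B1 → L1 hit [-]
7: W B5 → L2 miss wb→B2 [D]
8: W B5 → L2 hit [D]
9: R B0 → L0 miss [-]
10: W B2 → L2 miss wb→B5 [D]
11: R B5 → L2 miss wb→B2 [-]
12: W B1 → L1 hit [D]
13: R B1 → L1 hit [D]
14: W B2 → L2 miss [D]
15: R B2 → L2 hit [D]

WB = [2, 5, 2]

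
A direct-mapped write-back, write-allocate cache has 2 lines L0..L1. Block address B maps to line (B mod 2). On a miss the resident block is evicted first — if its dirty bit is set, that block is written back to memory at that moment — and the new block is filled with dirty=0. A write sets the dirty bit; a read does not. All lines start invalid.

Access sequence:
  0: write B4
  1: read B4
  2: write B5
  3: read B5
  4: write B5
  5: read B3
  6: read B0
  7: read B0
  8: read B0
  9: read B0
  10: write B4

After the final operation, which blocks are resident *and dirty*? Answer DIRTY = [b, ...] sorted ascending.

DIRTY = [4]

0: W B4 → L0 miss [D]
1: R B4 → L0 hit [D]
2: W B5 → L1 miss [D]
3: R B5 → L1 hit [D]
4: W B5 → L1 hit [D]
5: R B3 → L1 miss wb→B5 [-]
6: R B0 → L0 miss wb→B4 [-]
7: R B0 → L0 hit [-]
8: R B0 → L0 hit [-]
9: R B0 → L0 hit [-]
10: W B4 → L0 miss [D]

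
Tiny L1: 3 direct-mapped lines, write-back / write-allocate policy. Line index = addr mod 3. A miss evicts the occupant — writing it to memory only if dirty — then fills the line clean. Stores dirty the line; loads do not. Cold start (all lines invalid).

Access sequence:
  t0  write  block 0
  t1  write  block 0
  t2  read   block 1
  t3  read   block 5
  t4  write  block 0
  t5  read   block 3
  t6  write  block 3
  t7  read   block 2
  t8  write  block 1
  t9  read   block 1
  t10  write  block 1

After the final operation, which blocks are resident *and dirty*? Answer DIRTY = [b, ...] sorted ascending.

0: W B0 -> L0 miss  d=D]
1: W B0 -> L0 hit  d=D]
2: R B1 -> L1 miss  d=-]
3: R B5 -> L2 miss  d=-]
4: W B0 -> L0 hit  d=D]
5: R B3 -> L0 miss wb->B0  d=-]
6: W B3 -> L0 hit  d=D]
7: R B2 -> L2 miss  d=-]
8: W B1 -> L1 hit  d=D]
9: R B1 -> L1 hit  d=D]
10: W B1 -> L1 hit  d=D]

DIRTY = [1, 3]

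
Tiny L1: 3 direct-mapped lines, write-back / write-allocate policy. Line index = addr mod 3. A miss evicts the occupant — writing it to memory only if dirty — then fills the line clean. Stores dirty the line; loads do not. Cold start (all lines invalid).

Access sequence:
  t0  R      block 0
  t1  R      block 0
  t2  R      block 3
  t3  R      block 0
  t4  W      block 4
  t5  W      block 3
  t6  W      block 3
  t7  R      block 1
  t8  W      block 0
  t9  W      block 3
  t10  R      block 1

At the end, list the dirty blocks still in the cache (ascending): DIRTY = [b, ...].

DIRTY = [3]

0: R B0 -> L0 miss  d=-]
1: R B0 -> L0 hit  d=-]
2: R B3 -> L0 miss  d=-]
3: R B0 -> L0 miss  d=-]
4: W B4 -> L1 miss  d=D]
5: W B3 -> L0 miss  d=D]
6: W B3 -> L0 hit  d=D]
7: R B1 -> L1 miss wb->B4  d=-]
8: W B0 -> L0 miss wb->B3  d=D]
9: W B3 -> L0 miss wb->B0  d=D]
10: R B1 -> L1 hit  d=-]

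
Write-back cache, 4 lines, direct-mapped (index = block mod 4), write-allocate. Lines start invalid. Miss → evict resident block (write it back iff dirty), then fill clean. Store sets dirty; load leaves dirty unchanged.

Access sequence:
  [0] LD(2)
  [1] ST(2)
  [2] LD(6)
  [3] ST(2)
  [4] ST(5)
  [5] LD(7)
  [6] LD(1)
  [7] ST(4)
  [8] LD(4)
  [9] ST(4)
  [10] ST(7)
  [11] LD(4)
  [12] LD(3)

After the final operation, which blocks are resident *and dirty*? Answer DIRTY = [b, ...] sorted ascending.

  0 | R B2 → L2 miss [-]
  1 | W B2 → L2 hit [D]
  2 | R B6 → L2 miss wb→B2 [-]
  3 | W B2 → L2 miss [D]
  4 | W B5 → L1 miss [D]
  5 | R B7 → L3 miss [-]
  6 | R B1 → L1 miss wb→B5 [-]
  7 | W B4 → L0 miss [D]
  8 | R B4 → L0 hit [D]
  9 | W B4 → L0 hit [D]
  10 | W B7 → L3 hit [D]
  11 | R B4 → L0 hit [D]
  12 | R B3 → L3 miss wb→B7 [-]

DIRTY = [2, 4]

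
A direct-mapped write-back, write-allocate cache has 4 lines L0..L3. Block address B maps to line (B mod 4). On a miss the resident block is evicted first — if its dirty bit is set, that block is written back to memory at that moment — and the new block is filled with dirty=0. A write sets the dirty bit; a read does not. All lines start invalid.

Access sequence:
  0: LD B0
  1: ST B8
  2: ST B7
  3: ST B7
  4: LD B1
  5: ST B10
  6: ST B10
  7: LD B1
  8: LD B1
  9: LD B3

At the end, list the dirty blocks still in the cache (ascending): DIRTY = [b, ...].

DIRTY = [8, 10]

  0 | R B0 → L0 miss [-]
  1 | W B8 → L0 miss [D]
  2 | W B7 → L3 miss [D]
  3 | W B7 → L3 hit [D]
  4 | R B1 → L1 miss [-]
  5 | W B10 → L2 miss [D]
  6 | W B10 → L2 hit [D]
  7 | R B1 → L1 hit [-]
  8 | R B1 → L1 hit [-]
  9 | R B3 → L3 miss wb→B7 [-]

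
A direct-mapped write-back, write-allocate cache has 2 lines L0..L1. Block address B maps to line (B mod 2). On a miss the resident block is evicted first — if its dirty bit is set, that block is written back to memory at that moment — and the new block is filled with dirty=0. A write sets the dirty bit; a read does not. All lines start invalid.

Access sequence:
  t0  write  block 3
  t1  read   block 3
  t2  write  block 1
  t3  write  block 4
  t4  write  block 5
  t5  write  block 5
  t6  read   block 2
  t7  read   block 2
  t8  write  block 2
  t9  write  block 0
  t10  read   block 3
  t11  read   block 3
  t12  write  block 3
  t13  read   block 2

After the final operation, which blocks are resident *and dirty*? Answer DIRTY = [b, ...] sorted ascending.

0: W B3 -> L1 miss  d=D]
1: R B3 -> L1 hit  d=D]
2: W B1 -> L1 miss wb->B3  d=D]
3: W B4 -> L0 miss  d=D]
4: W B5 -> L1 miss wb->B1  d=D]
5: W B5 -> L1 hit  d=D]
6: R B2 -> L0 miss wb->B4  d=-]
7: R B2 -> L0 hit  d=-]
8: W B2 -> L0 hit  d=D]
9: W B0 -> L0 miss wb->B2  d=D]
10: R B3 -> L1 miss wb->B5  d=-]
11: R B3 -> L1 hit  d=-]
12: W B3 -> L1 hit  d=D]
13: R B2 -> L0 miss wb->B0  d=-]

DIRTY = [3]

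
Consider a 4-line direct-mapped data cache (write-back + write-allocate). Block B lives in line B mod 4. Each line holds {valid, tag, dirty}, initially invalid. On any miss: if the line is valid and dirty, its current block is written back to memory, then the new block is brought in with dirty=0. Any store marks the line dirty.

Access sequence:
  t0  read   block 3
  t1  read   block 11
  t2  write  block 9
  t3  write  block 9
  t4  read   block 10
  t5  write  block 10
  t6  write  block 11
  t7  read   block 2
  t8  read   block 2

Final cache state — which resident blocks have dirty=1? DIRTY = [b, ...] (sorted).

DIRTY = [9, 11]

0: R B3 -> L3 miss  d=-]
1: R B11 -> L3 miss  d=-]
2: W B9 -> L1 miss  d=D]
3: W B9 -> L1 hit  d=D]
4: R B10 -> L2 miss  d=-]
5: W B10 -> L2 hit  d=D]
6: W B11 -> L3 hit  d=D]
7: R B2 -> L2 miss wb->B10  d=-]
8: R B2 -> L2 hit  d=-]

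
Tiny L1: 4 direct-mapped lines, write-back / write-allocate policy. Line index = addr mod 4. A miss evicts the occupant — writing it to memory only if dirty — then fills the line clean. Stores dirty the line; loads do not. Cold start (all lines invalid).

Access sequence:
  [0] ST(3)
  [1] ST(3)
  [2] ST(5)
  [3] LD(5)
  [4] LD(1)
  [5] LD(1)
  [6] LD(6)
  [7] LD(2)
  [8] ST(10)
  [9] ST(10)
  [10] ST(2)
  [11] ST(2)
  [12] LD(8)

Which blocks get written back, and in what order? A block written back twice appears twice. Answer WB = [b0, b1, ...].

0: W B3 → L3 miss [D]
1: W B3 → L3 hit [D]
2: W B5 → L1 miss [D]
3: R B5 → L1 hit [D]
4: R B1 → L1 miss wb→B5 [-]
5: R B1 → L1 hit [-]
6: R B6 → L2 miss [-]
7: R B2 → L2 miss [-]
8: W B10 → L2 miss [D]
9: W B10 → L2 hit [D]
10: W B2 → L2 miss wb→B10 [D]
11: W B2 → L2 hit [D]
12: R B8 → L0 miss [-]

WB = [5, 10]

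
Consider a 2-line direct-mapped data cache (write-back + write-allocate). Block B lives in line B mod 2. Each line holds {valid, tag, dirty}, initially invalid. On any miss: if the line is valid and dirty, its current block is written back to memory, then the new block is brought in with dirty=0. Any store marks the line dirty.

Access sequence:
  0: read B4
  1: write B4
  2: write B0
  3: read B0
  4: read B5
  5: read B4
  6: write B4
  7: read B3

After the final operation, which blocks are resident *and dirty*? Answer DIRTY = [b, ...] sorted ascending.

DIRTY = [4]

  0 | R B4 → L0 miss [-]
  1 | W B4 → L0 hit [D]
  2 | W B0 → L0 miss wb→B4 [D]
  3 | R B0 → L0 hit [D]
  4 | R B5 → L1 miss [-]
  5 | R B4 → L0 miss wb→B0 [-]
  6 | W B4 → L0 hit [D]
  7 | R B3 → L1 miss [-]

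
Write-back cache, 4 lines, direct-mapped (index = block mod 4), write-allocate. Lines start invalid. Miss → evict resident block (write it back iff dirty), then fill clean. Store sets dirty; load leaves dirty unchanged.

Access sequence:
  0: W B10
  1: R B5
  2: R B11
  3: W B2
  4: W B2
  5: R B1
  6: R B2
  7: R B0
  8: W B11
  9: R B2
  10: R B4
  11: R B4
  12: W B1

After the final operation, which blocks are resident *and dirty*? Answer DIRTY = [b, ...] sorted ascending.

DIRTY = [1, 2, 11]

  0 | W B10 → L2 miss [D]
  1 | R B5 → L1 miss [-]
  2 | R B11 → L3 miss [-]
  3 | W B2 → L2 miss wb→B10 [D]
  4 | W B2 → L2 hit [D]
  5 | R B1 → L1 miss [-]
  6 | R B2 → L2 hit [D]
  7 | R B0 → L0 miss [-]
  8 | W B11 → L3 hit [D]
  9 | R B2 → L2 hit [D]
  10 | R B4 → L0 miss [-]
  11 | R B4 → L0 hit [-]
  12 | W B1 → L1 hit [D]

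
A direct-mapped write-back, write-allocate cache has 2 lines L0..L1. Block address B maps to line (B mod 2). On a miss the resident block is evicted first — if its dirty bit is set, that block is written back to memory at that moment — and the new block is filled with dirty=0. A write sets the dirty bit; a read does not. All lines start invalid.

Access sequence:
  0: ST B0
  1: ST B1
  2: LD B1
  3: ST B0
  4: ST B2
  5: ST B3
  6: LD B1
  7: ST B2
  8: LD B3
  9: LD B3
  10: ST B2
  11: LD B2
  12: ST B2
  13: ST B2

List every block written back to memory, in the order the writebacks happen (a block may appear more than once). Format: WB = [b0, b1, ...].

WB = [0, 1, 3]

0: W B0 → L0 miss [D]
1: W B1 → L1 miss [D]
2: R B1 → L1 hit [D]
3: W B0 → L0 hit [D]
4: W B2 → L0 miss wb→B0 [D]
5: W B3 → L1 miss wb→B1 [D]
6: R B1 → L1 miss wb→B3 [-]
7: W B2 → L0 hit [D]
8: R B3 → L1 miss [-]
9: R B3 → L1 hit [-]
10: W B2 → L0 hit [D]
11: R B2 → L0 hit [D]
12: W B2 → L0 hit [D]
13: W B2 → L0 hit [D]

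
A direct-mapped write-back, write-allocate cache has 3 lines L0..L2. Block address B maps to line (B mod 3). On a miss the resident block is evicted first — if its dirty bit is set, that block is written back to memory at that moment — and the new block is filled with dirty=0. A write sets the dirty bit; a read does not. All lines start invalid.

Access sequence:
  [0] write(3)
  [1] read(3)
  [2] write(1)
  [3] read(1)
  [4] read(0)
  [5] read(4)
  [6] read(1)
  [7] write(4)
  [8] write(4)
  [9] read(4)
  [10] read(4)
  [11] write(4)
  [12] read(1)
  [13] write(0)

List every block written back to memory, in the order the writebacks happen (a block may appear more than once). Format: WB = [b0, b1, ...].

WB = [3, 1, 4]

  0 | W B3 → L0 miss [D]
  1 | R B3 → L0 hit [D]
  2 | W B1 → L1 miss [D]
  3 | R B1 → L1 hit [D]
  4 | R B0 → L0 miss wb→B3 [-]
  5 | R B4 → L1 miss wb→B1 [-]
  6 | R B1 → L1 miss [-]
  7 | W B4 → L1 miss [D]
  8 | W B4 → L1 hit [D]
  9 | R B4 → L1 hit [D]
  10 | R B4 → L1 hit [D]
  11 | W B4 → L1 hit [D]
  12 | R B1 → L1 miss wb→B4 [-]
  13 | W B0 → L0 hit [D]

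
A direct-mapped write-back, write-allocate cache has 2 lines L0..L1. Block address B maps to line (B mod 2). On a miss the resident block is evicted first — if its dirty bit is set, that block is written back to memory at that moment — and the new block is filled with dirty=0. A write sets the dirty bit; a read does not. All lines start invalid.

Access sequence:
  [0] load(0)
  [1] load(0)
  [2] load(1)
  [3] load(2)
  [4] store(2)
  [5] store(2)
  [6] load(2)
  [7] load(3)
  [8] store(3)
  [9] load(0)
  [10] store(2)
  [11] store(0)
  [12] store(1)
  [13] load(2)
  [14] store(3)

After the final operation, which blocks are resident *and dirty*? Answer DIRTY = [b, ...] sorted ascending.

DIRTY = [3]

0: R B0 -> L0 miss  d=-]
1: R B0 -> L0 hit  d=-]
2: R B1 -> L1 miss  d=-]
3: R B2 -> L0 miss  d=-]
4: W B2 -> L0 hit  d=D]
5: W B2 -> L0 hit  d=D]
6: R B2 -> L0 hit  d=D]
7: R B3 -> L1 miss  d=-]
8: W B3 -> L1 hit  d=D]
9: R B0 -> L0 miss wb->B2  d=-]
10: W B2 -> L0 miss  d=D]
11: W B0 -> L0 miss wb->B2  d=D]
12: W B1 -> L1 miss wb->B3  d=D]
13: R B2 -> L0 miss wb->B0  d=-]
14: W B3 -> L1 miss wb->B1  d=D]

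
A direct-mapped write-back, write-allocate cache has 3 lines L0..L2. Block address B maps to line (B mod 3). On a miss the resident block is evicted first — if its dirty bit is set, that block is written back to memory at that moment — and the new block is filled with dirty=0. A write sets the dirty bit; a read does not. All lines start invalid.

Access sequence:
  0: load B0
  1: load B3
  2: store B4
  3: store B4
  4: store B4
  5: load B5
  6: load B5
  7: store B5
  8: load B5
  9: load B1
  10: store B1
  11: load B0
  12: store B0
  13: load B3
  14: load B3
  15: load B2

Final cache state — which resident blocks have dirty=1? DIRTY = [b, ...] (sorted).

DIRTY = [1]

0: R B0 -> L0 miss  d=-]
1: R B3 -> L0 miss  d=-]
2: W B4 -> L1 miss  d=D]
3: W B4 -> L1 hit  d=D]
4: W B4 -> L1 hit  d=D]
5: R B5 -> L2 miss  d=-]
6: R B5 -> L2 hit  d=-]
7: W B5 -> L2 hit  d=D]
8: R B5 -> L2 hit  d=D]
9: R B1 -> L1 miss wb->B4  d=-]
10: W B1 -> L1 hit  d=D]
11: R B0 -> L0 miss  d=-]
12: W B0 -> L0 hit  d=D]
13: R B3 -> L0 miss wb->B0  d=-]
14: R B3 -> L0 hit  d=-]
15: R B2 -> L2 miss wb->B5  d=-]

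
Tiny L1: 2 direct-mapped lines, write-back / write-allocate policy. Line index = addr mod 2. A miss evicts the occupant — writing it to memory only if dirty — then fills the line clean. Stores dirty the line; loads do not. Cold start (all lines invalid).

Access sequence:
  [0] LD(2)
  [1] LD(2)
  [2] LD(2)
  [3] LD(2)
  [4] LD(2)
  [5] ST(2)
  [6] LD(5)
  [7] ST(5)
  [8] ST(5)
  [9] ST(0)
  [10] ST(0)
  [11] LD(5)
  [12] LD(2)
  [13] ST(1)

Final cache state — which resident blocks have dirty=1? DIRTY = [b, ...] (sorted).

DIRTY = [1]

0: R B2 → L0 miss [-]
1: R B2 → L0 hit [-]
2: R B2 → L0 hit [-]
3: R B2 → L0 hit [-]
4: R B2 → L0 hit [-]
5: W B2 → L0 hit [D]
6: R B5 → L1 miss [-]
7: W B5 → L1 hit [D]
8: W B5 → L1 hit [D]
9: W B0 → L0 miss wb→B2 [D]
10: W B0 → L0 hit [D]
11: R B5 → L1 hit [D]
12: R B2 → L0 miss wb→B0 [-]
13: W B1 → L1 miss wb→B5 [D]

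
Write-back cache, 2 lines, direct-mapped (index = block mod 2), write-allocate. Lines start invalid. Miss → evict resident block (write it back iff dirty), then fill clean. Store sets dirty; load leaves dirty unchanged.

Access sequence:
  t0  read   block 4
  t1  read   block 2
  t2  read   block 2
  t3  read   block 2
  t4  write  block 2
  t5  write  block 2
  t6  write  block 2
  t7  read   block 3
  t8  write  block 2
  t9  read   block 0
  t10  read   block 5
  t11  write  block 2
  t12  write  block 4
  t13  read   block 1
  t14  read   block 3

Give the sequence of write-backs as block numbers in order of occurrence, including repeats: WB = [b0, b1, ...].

WB = [2, 2]

0: R B4 -> L0 miss  d=-]
1: R B2 -> L0 miss  d=-]
2: R B2 -> L0 hit  d=-]
3: R B2 -> L0 hit  d=-]
4: W B2 -> L0 hit  d=D]
5: W B2 -> L0 hit  d=D]
6: W B2 -> L0 hit  d=D]
7: R B3 -> L1 miss  d=-]
8: W B2 -> L0 hit  d=D]
9: R B0 -> L0 miss wb->B2  d=-]
10: R B5 -> L1 miss  d=-]
11: W B2 -> L0 miss  d=D]
12: W B4 -> L0 miss wb->B2  d=D]
13: R B1 -> L1 miss  d=-]
14: R B3 -> L1 miss  d=-]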